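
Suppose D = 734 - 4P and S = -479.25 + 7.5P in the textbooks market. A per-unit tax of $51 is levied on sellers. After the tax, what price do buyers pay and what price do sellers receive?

Buyers pay 6383/46, sellers receive 4037/46

Pre-tax equilibrium: P* = 105.5, Q* = 312.
Tax on sellers shifts supply to S = -479.25 + 7.5(P − 51) = -861.75 + 7.5P.
734 - 4P = -861.75 + 7.5P gives buyer price Pb = 6383/46; sellers receive Ps = 6383/46 − 51 = 4037/46.
New quantity: Q = 734 − 4(6383/46) = 4116/23.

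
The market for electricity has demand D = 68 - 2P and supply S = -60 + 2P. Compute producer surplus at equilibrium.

Producer surplus = 4

Equilibrium: 68 - 2P = -60 + 2P gives P* = 32, Q* = 4.
Supply starts at P = 30 (where S = 0).
PS = ½(32 − 30)(4) = 4.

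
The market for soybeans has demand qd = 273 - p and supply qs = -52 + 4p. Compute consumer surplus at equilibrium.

Consumer surplus = 21632

Equilibrium: 273 - p = -52 + 4p gives p* = 65, q* = 208.
Demand choke price (qd = 0): p = 273.
CS = ½(273 − 65)(208) = 21632.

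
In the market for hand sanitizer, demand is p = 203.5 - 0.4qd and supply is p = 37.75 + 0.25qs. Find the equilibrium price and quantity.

Set the two price expressions equal: 203.5 - 0.4q = 37.75 + 0.25q.
165.75 = 0.65q, so q* = 255.
p* = 203.5 − (0.4)(255) = 101.5.

p* = 101.5, q* = 255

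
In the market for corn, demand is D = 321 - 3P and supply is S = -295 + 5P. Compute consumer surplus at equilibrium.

Consumer surplus = 1350

Equilibrium: 321 - 3P = -295 + 5P gives P* = 77, Q* = 90.
Demand choke price (D = 0): P = 107.
CS = ½(107 − 77)(90) = 1350.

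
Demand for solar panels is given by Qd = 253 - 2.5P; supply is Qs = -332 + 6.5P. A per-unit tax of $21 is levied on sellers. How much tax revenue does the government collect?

Tax revenue = 1104.25

Pre-tax equilibrium: P* = 65, Q* = 90.5.
Tax on sellers shifts supply to Qs = -332 + 6.5(P − 21) = -468.5 + 6.5P.
253 - 2.5P = -468.5 + 6.5P gives buyer price Pb = 481/6; sellers receive Ps = 481/6 − 21 = 355/6.
New quantity: Q = 253 − 2.5(481/6) = 631/12.
Revenue = 21 × 631/12 = 1104.25.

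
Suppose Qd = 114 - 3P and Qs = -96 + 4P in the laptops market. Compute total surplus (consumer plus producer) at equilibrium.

Total surplus = 168

Equilibrium: 114 - 3P = -96 + 4P gives P* = 30, Q* = 24.
Demand choke price: P = 38; supply starts at P = 24.
CS = ½(38 − 30)(24) = 96; PS = ½(30 − 24)(24) = 72.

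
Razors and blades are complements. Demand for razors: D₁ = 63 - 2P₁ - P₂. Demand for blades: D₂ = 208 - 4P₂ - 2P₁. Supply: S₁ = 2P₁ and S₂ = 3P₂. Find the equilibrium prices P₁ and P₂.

P₁ = 233/26, P₂ = 353/13

Market 1: 63 - 2P₁ - P₂ = 2P₁ → 4P₁ + P₂ = 63.
Market 2: 7P₂ + 2P₁ = 208.
Eliminating P₂: 7×(1) − 1×(2) gives 26P₁ = 233, so P₁ = 233/26.
Back-substitute into (2): P₂ = (208 − 2×233/26) / 7 = 353/13.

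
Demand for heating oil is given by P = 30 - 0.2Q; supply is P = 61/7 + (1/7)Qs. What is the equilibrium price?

P* = 211/12

Set the two price expressions equal: 30 - 0.2Q = 61/7 + (1/7)Q.
149/7 = (12/35)Q, so Q* = 745/12.
P* = 30 − (0.2)(745/12) = 211/12.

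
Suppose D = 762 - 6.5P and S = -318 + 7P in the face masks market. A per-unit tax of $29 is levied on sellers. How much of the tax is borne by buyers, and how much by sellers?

Pre-tax equilibrium: P* = 80, Q* = 242.
Tax on sellers shifts supply to S = -318 + 7(P − 29) = -521 + 7P.
762 - 6.5P = -521 + 7P gives buyer price Pb = 2566/27; sellers receive Ps = 2566/27 − 29 = 1783/27.
New quantity: Q = 762 − 6.5(2566/27) = 3895/27.
Buyer burden = 2566/27 − 80 = 406/27; seller burden = 80 − 1783/27 = 377/27.

Buyers bear 406/27, sellers bear 377/27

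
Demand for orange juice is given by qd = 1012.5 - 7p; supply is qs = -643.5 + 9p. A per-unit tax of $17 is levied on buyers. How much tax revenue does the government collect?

Tax revenue = 3758.0625

Pre-tax equilibrium: p* = 103.5, q* = 288.
Tax on buyers shifts demand to qd = 1012.5 − 7(p + 17) = 893.5 - 7p.
893.5 - 7p = -643.5 + 9p gives seller price ps = 96.0625; buyers pay pb = 96.0625 + 17 = 113.0625.
New quantity: q = 1012.5 − 7(113.0625) = 221.0625.
Revenue = 17 × 221.0625 = 3758.0625.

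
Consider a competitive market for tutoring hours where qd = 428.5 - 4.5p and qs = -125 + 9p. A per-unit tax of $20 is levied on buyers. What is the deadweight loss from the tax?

Deadweight loss = 600

Pre-tax equilibrium: p* = 41, q* = 244.
Tax on buyers shifts demand to qd = 428.5 − 4.5(p + 20) = 338.5 - 4.5p.
338.5 - 4.5p = -125 + 9p gives seller price ps = 103/3; buyers pay pb = 103/3 + 20 = 163/3.
New quantity: q = 428.5 − 4.5(163/3) = 184.
DWL = ½ × 20 × (244 − 184) = 600.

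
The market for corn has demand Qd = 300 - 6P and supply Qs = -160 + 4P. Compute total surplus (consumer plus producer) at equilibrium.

Equilibrium: 300 - 6P = -160 + 4P gives P* = 46, Q* = 24.
Demand choke price: P = 50; supply starts at P = 40.
CS = ½(50 − 46)(24) = 48; PS = ½(46 − 40)(24) = 72.

Total surplus = 120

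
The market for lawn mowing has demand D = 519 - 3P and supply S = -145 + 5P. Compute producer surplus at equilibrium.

Producer surplus = 7290

Equilibrium: 519 - 3P = -145 + 5P gives P* = 83, Q* = 270.
Supply starts at P = 29 (where S = 0).
PS = ½(83 − 29)(270) = 7290.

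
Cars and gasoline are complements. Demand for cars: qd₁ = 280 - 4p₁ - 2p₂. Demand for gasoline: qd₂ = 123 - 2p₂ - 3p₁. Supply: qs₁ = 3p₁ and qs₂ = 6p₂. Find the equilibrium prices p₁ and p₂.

p₁ = 39.88, p₂ = 0.42

Market 1: 280 - 4p₁ - 2p₂ = 3p₁ → 7p₁ + 2p₂ = 280.
Market 2: 8p₂ + 3p₁ = 123.
Eliminating p₂: 8×(1) − 2×(2) gives 50p₁ = 1994, so p₁ = 39.88.
Back-substitute into (2): p₂ = (123 − 3×39.88) / 8 = 0.42.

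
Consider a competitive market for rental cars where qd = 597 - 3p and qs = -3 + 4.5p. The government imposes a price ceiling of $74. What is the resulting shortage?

Shortage = 45

Equilibrium price would be p* = 80, so the ceiling at 74 binds.
At p = 74: qd = 597 − 3(74) = 375, qs = -3 + 4.5(74) = 330.
Shortage = 375 − 330 = 45.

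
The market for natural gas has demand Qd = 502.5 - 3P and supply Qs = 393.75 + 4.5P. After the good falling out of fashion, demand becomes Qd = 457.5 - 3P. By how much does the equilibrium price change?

Original equilibrium: P* = 14.5, Q* = 459.
New equilibrium: 457.5 - 3P = 393.75 + 4.5P, so 63.75 = 7.5P and P' = 8.5; Q' = 457.5 − 3(8.5) = 432.
Change in price: 8.5 − 14.5 = -6.

ΔP = -6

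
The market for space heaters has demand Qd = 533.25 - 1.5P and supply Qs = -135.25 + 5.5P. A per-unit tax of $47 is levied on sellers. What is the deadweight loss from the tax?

Pre-tax equilibrium: P* = 95.5, Q* = 390.
Tax on sellers shifts supply to Qs = -135.25 + 5.5(P − 47) = -393.75 + 5.5P.
533.25 - 1.5P = -393.75 + 5.5P gives buyer price Pb = 927/7; sellers receive Ps = 927/7 − 47 = 598/7.
New quantity: Q = 533.25 − 1.5(927/7) = 9369/28.
DWL = ½ × 47 × (390 − 9369/28) = 72897/56.

Deadweight loss = 72897/56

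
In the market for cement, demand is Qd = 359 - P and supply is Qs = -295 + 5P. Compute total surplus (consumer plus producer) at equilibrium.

Equilibrium: 359 - P = -295 + 5P gives P* = 109, Q* = 250.
Demand choke price: P = 359; supply starts at P = 59.
CS = ½(359 − 109)(250) = 31250; PS = ½(109 − 59)(250) = 6250.

Total surplus = 37500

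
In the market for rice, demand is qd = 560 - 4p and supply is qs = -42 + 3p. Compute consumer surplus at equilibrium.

Equilibrium: 560 - 4p = -42 + 3p gives p* = 86, q* = 216.
Demand choke price (qd = 0): p = 140.
CS = ½(140 − 86)(216) = 5832.

Consumer surplus = 5832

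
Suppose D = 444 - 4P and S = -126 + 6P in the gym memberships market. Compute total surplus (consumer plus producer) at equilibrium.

Total surplus = 9720

Equilibrium: 444 - 4P = -126 + 6P gives P* = 57, Q* = 216.
Demand choke price: P = 111; supply starts at P = 21.
CS = ½(111 − 57)(216) = 5832; PS = ½(57 − 21)(216) = 3888.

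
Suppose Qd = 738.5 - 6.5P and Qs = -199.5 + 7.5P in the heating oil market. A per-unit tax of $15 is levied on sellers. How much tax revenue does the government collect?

Pre-tax equilibrium: P* = 67, Q* = 303.
Tax on sellers shifts supply to Qs = -199.5 + 7.5(P − 15) = -312 + 7.5P.
738.5 - 6.5P = -312 + 7.5P gives buyer price Pb = 2101/28; sellers receive Ps = 2101/28 − 15 = 1681/28.
New quantity: Q = 738.5 − 6.5(2101/28) = 14043/56.
Revenue = 15 × 14043/56 = 210645/56.

Tax revenue = 210645/56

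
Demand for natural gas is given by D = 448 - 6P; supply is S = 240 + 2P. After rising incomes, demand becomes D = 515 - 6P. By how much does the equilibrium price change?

ΔP = 8.375

Original equilibrium: P* = 26, Q* = 292.
New equilibrium: 515 - 6P = 240 + 2P, so 275 = 8P and P' = 34.375; Q' = 515 − 6(34.375) = 308.75.
Change in price: 34.375 − 26 = 8.375.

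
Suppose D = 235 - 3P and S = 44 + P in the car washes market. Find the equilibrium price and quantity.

P* = 47.75, Q* = 91.75

Set D = S: 235 - 3P = 44 + P.
191 = 4P, so P* = 47.75.
Q* = 235 − 3(47.75) = 91.75.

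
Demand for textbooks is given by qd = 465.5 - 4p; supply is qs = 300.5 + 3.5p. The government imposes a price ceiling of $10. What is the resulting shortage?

Shortage = 90

Equilibrium price would be p* = 22, so the ceiling at 10 binds.
At p = 10: qd = 465.5 − 4(10) = 425.5, qs = 300.5 + 3.5(10) = 335.5.
Shortage = 425.5 − 335.5 = 90.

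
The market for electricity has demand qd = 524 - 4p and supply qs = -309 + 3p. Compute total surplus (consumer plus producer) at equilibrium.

Equilibrium: 524 - 4p = -309 + 3p gives p* = 119, q* = 48.
Demand choke price: p = 131; supply starts at p = 103.
CS = ½(131 − 119)(48) = 288; PS = ½(119 − 103)(48) = 384.

Total surplus = 672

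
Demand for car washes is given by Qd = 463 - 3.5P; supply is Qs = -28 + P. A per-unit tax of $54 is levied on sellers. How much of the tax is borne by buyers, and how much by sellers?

Buyers bear $12, sellers bear $42

Pre-tax equilibrium: P* = 982/9, Q* = 730/9.
Tax on sellers shifts supply to Qs = -28 + 1(P − 54) = -82 + P.
463 - 3.5P = -82 + P gives buyer price Pb = 1090/9; sellers receive Ps = 1090/9 − 54 = 604/9.
New quantity: Q = 463 − 3.5(1090/9) = 352/9.
Buyer burden = 1090/9 − 982/9 = 12; seller burden = 982/9 − 604/9 = 42.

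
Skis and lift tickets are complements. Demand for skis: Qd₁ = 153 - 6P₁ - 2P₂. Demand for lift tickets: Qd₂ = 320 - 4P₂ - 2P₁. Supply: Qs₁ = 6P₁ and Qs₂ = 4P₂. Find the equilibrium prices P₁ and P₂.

P₁ = 146/23, P₂ = 1767/46

Market 1: 153 - 6P₁ - 2P₂ = 6P₁ → 12P₁ + 2P₂ = 153.
Market 2: 8P₂ + 2P₁ = 320.
Eliminating P₂: 8×(1) − 2×(2) gives 92P₁ = 584, so P₁ = 146/23.
Back-substitute into (2): P₂ = (320 − 2×146/23) / 8 = 1767/46.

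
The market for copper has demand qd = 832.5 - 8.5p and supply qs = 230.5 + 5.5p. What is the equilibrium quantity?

Set qd = qs: 832.5 - 8.5p = 230.5 + 5.5p.
602 = 14p, so p* = 43.
q* = 832.5 − 8.5(43) = 467.

q* = 467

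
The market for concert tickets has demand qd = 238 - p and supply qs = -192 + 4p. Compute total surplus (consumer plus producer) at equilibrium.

Equilibrium: 238 - p = -192 + 4p gives p* = 86, q* = 152.
Demand choke price: p = 238; supply starts at p = 48.
CS = ½(238 − 86)(152) = 11552; PS = ½(86 − 48)(152) = 2888.

Total surplus = 14440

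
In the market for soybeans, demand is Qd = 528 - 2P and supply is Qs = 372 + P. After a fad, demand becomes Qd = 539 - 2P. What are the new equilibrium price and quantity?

Original equilibrium: P* = 52, Q* = 424.
New equilibrium: 539 - 2P = 372 + P, so 167 = 3P and P' = 167/3; Q' = 539 − 2(167/3) = 1283/3.

P' = 167/3, Q' = 1283/3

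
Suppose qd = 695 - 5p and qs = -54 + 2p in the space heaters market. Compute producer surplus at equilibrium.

Equilibrium: 695 - 5p = -54 + 2p gives p* = 107, q* = 160.
Supply starts at p = 27 (where qs = 0).
PS = ½(107 − 27)(160) = 6400.

Producer surplus = 6400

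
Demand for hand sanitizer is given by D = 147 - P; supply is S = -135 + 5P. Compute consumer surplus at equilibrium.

Equilibrium: 147 - P = -135 + 5P gives P* = 47, Q* = 100.
Demand choke price (D = 0): P = 147.
CS = ½(147 − 47)(100) = 5000.

Consumer surplus = 5000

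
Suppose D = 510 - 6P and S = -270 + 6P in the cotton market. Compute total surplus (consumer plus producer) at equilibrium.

Total surplus = 2400

Equilibrium: 510 - 6P = -270 + 6P gives P* = 65, Q* = 120.
Demand choke price: P = 85; supply starts at P = 45.
CS = ½(85 − 65)(120) = 1200; PS = ½(65 − 45)(120) = 1200.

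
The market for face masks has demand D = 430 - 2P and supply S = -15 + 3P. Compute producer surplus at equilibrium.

Equilibrium: 430 - 2P = -15 + 3P gives P* = 89, Q* = 252.
Supply starts at P = 5 (where S = 0).
PS = ½(89 − 5)(252) = 10584.

Producer surplus = 10584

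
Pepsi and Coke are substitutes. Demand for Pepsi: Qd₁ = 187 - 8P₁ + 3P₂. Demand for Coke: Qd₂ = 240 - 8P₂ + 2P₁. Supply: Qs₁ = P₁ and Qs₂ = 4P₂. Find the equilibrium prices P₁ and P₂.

Market 1: 187 - 8P₁ + 3P₂ = P₁ → 9P₁ - 3P₂ = 187.
Market 2: 12P₂ - 2P₁ = 240.
Eliminating P₂: 12×(1) + 3×(2) gives 102P₁ = 2964, so P₁ = 494/17.
Back-substitute into (2): P₂ = (240 + 2×494/17) / 12 = 1267/51.

P₁ = 494/17, P₂ = 1267/51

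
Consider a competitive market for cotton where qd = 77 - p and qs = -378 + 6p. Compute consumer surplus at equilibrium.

Equilibrium: 77 - p = -378 + 6p gives p* = 65, q* = 12.
Demand choke price (qd = 0): p = 77.
CS = ½(77 − 65)(12) = 72.

Consumer surplus = 72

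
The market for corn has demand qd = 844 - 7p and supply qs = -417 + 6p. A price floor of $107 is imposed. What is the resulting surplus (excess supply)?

Surplus = 130

Equilibrium price would be p* = 97, so the floor at 107 binds.
At p = 107: qd = 95, qs = 225.
Surplus = 225 − 95 = 130.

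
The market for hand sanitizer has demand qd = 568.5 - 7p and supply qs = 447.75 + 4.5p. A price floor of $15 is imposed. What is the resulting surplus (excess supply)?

Equilibrium price would be p* = 10.5, so the floor at 15 binds.
At p = 15: qd = 463.5, qs = 515.25.
Surplus = 515.25 − 463.5 = 51.75.

Surplus = 51.75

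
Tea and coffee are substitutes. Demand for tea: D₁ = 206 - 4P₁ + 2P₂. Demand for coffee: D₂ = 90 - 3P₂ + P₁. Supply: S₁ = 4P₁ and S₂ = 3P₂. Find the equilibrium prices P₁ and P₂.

P₁ = 708/23, P₂ = 463/23

Market 1: 206 - 4P₁ + 2P₂ = 4P₁ → 8P₁ - 2P₂ = 206.
Market 2: 6P₂ - P₁ = 90.
Eliminating P₂: 6×(1) + 2×(2) gives 46P₁ = 1416, so P₁ = 708/23.
Back-substitute into (2): P₂ = (90 + 1×708/23) / 6 = 463/23.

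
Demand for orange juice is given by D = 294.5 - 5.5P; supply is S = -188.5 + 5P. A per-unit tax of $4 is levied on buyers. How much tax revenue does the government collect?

Pre-tax equilibrium: P* = 46, Q* = 41.5.
Tax on buyers shifts demand to D = 294.5 − 5.5(P + 4) = 272.5 - 5.5P.
272.5 - 5.5P = -188.5 + 5P gives seller price Ps = 922/21; buyers pay Pb = 922/21 + 4 = 1006/21.
New quantity: Q = 294.5 − 5.5(1006/21) = 1303/42.
Revenue = 4 × 1303/42 = 2606/21.

Tax revenue = 2606/21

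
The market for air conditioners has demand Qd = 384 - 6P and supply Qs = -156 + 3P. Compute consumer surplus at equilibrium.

Consumer surplus = 48

Equilibrium: 384 - 6P = -156 + 3P gives P* = 60, Q* = 24.
Demand choke price (Qd = 0): P = 64.
CS = ½(64 − 60)(24) = 48.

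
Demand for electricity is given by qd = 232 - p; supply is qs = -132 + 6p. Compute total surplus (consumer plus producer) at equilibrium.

Total surplus = 18900

Equilibrium: 232 - p = -132 + 6p gives p* = 52, q* = 180.
Demand choke price: p = 232; supply starts at p = 22.
CS = ½(232 − 52)(180) = 16200; PS = ½(52 − 22)(180) = 2700.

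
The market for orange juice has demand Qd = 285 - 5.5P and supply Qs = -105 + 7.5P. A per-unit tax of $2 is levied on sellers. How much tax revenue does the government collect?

Tax revenue = 2955/13

Pre-tax equilibrium: P* = 30, Q* = 120.
Tax on sellers shifts supply to Qs = -105 + 7.5(P − 2) = -120 + 7.5P.
285 - 5.5P = -120 + 7.5P gives buyer price Pb = 405/13; sellers receive Ps = 405/13 − 2 = 379/13.
New quantity: Q = 285 − 5.5(405/13) = 2955/26.
Revenue = 2 × 2955/26 = 2955/13.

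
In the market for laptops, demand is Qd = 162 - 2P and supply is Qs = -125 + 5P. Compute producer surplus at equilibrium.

Producer surplus = 640

Equilibrium: 162 - 2P = -125 + 5P gives P* = 41, Q* = 80.
Supply starts at P = 25 (where Qs = 0).
PS = ½(41 − 25)(80) = 640.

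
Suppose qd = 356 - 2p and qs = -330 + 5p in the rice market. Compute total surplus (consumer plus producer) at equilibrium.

Total surplus = 8960

Equilibrium: 356 - 2p = -330 + 5p gives p* = 98, q* = 160.
Demand choke price: p = 178; supply starts at p = 66.
CS = ½(178 − 98)(160) = 6400; PS = ½(98 − 66)(160) = 2560.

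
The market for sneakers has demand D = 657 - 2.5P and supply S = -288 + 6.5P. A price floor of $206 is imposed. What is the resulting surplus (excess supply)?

Surplus = 909

Equilibrium price would be P* = 105, so the floor at 206 binds.
At P = 206: D = 142, S = 1051.
Surplus = 1051 − 142 = 909.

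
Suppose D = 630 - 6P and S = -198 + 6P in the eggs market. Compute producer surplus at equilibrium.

Equilibrium: 630 - 6P = -198 + 6P gives P* = 69, Q* = 216.
Supply starts at P = 33 (where S = 0).
PS = ½(69 − 33)(216) = 3888.

Producer surplus = 3888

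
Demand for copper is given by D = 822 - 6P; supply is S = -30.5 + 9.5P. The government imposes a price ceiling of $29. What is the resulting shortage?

Equilibrium price would be P* = 55, so the ceiling at 29 binds.
At P = 29: D = 822 − 6(29) = 648, S = -30.5 + 9.5(29) = 245.
Shortage = 648 − 245 = 403.

Shortage = 403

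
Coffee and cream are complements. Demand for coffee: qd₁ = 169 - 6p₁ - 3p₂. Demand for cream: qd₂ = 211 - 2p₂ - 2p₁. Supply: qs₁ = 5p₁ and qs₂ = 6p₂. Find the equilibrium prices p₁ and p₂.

p₁ = 719/82, p₂ = 1983/82

Market 1: 169 - 6p₁ - 3p₂ = 5p₁ → 11p₁ + 3p₂ = 169.
Market 2: 8p₂ + 2p₁ = 211.
Eliminating p₂: 8×(1) − 3×(2) gives 82p₁ = 719, so p₁ = 719/82.
Back-substitute into (2): p₂ = (211 − 2×719/82) / 8 = 1983/82.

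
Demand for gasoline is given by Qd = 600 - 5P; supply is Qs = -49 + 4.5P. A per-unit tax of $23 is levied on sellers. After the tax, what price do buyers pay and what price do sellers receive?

Buyers pay 1505/19, sellers receive 1068/19

Pre-tax equilibrium: P* = 1298/19, Q* = 4910/19.
Tax on sellers shifts supply to Qs = -49 + 4.5(P − 23) = -152.5 + 4.5P.
600 - 5P = -152.5 + 4.5P gives buyer price Pb = 1505/19; sellers receive Ps = 1505/19 − 23 = 1068/19.
New quantity: Q = 600 − 5(1505/19) = 3875/19.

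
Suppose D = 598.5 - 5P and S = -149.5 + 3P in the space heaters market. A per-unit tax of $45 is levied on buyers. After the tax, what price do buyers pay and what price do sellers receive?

Pre-tax equilibrium: P* = 93.5, Q* = 131.
Tax on buyers shifts demand to D = 598.5 − 5(P + 45) = 373.5 - 5P.
373.5 - 5P = -149.5 + 3P gives seller price Ps = 65.375; buyers pay Pb = 65.375 + 45 = 110.375.
New quantity: Q = 598.5 − 5(110.375) = 46.625.

Buyers pay $110.375, sellers receive $65.375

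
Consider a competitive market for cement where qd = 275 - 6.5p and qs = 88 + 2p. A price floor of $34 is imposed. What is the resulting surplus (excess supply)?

Surplus = 102

Equilibrium price would be p* = 22, so the floor at 34 binds.
At p = 34: qd = 54, qs = 156.
Surplus = 156 − 54 = 102.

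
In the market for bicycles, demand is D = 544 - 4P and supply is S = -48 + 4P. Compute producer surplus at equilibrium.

Producer surplus = 7688

Equilibrium: 544 - 4P = -48 + 4P gives P* = 74, Q* = 248.
Supply starts at P = 12 (where S = 0).
PS = ½(74 − 12)(248) = 7688.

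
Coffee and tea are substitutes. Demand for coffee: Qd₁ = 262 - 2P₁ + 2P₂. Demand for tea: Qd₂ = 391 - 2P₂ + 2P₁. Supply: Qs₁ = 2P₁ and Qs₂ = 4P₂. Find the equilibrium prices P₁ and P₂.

P₁ = 117.7, P₂ = 104.4

Market 1: 262 - 2P₁ + 2P₂ = 2P₁ → 4P₁ - 2P₂ = 262.
Market 2: 6P₂ - 2P₁ = 391.
Eliminating P₂: 6×(1) + 2×(2) gives 20P₁ = 2354, so P₁ = 117.7.
Back-substitute into (2): P₂ = (391 + 2×117.7) / 6 = 104.4.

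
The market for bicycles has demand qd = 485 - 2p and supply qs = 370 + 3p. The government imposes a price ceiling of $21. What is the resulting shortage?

Equilibrium price would be p* = 23, so the ceiling at 21 binds.
At p = 21: qd = 485 − 2(21) = 443, qs = 370 + 3(21) = 433.
Shortage = 443 − 433 = 10.

Shortage = 10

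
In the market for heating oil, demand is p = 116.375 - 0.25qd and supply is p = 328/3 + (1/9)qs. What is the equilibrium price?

p* = 111.5

Set the two price expressions equal: 116.375 - 0.25q = 328/3 + (1/9)q.
169/24 = (13/36)q, so q* = 19.5.
p* = 116.375 − (0.25)(19.5) = 111.5.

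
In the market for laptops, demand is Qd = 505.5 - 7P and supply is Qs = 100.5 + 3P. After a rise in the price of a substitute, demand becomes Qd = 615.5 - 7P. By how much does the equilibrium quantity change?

ΔQ = 33

Original equilibrium: P* = 40.5, Q* = 222.
New equilibrium: 615.5 - 7P = 100.5 + 3P, so 515 = 10P and P' = 51.5; Q' = 615.5 − 7(51.5) = 255.
Change in quantity: 255 − 222 = 33.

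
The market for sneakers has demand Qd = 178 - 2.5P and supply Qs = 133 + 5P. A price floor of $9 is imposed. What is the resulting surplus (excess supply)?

Surplus = 22.5

Equilibrium price would be P* = 6, so the floor at 9 binds.
At P = 9: Qd = 155.5, Qs = 178.
Surplus = 178 − 155.5 = 22.5.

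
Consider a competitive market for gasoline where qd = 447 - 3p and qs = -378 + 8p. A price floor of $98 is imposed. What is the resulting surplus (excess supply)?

Equilibrium price would be p* = 75, so the floor at 98 binds.
At p = 98: qd = 153, qs = 406.
Surplus = 406 − 153 = 253.

Surplus = 253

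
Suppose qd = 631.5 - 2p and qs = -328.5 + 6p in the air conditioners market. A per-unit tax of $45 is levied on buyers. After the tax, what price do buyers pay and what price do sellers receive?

Pre-tax equilibrium: p* = 120, q* = 391.5.
Tax on buyers shifts demand to qd = 631.5 − 2(p + 45) = 541.5 - 2p.
541.5 - 2p = -328.5 + 6p gives seller price ps = 108.75; buyers pay pb = 108.75 + 45 = 153.75.
New quantity: q = 631.5 − 2(153.75) = 324.

Buyers pay $153.75, sellers receive $108.75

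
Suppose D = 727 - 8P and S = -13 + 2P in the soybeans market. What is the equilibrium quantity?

Set D = S: 727 - 8P = -13 + 2P.
740 = 10P, so P* = 74.
Q* = 727 − 8(74) = 135.

Q* = 135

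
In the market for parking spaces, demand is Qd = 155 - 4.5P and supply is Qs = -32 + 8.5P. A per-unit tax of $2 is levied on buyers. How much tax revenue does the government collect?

Pre-tax equilibrium: P* = 187/13, Q* = 2347/26.
Tax on buyers shifts demand to Qd = 155 − 4.5(P + 2) = 146 - 4.5P.
146 - 4.5P = -32 + 8.5P gives seller price Ps = 178/13; buyers pay Pb = 178/13 + 2 = 204/13.
New quantity: Q = 155 − 4.5(204/13) = 1097/13.
Revenue = 2 × 1097/13 = 2194/13.

Tax revenue = 2194/13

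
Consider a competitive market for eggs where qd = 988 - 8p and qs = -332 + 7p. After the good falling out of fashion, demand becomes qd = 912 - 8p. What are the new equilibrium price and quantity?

p' = 1244/15, q' = 3728/15

Original equilibrium: p* = 88, q* = 284.
New equilibrium: 912 - 8p = -332 + 7p, so 1244 = 15p and p' = 1244/15; q' = 912 − 8(1244/15) = 3728/15.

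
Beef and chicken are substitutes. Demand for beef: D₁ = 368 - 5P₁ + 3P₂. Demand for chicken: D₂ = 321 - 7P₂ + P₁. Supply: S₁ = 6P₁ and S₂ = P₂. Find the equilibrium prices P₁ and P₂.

P₁ = 3907/85, P₂ = 3899/85

Market 1: 368 - 5P₁ + 3P₂ = 6P₁ → 11P₁ - 3P₂ = 368.
Market 2: 8P₂ - P₁ = 321.
Eliminating P₂: 8×(1) + 3×(2) gives 85P₁ = 3907, so P₁ = 3907/85.
Back-substitute into (2): P₂ = (321 + 1×3907/85) / 8 = 3899/85.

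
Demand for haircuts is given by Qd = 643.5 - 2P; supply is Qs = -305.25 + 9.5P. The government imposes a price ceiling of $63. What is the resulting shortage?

Shortage = 224.25

Equilibrium price would be P* = 82.5, so the ceiling at 63 binds.
At P = 63: Qd = 643.5 − 2(63) = 517.5, Qs = -305.25 + 9.5(63) = 293.25.
Shortage = 517.5 − 293.25 = 224.25.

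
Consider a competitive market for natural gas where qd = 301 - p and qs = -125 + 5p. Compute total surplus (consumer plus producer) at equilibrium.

Equilibrium: 301 - p = -125 + 5p gives p* = 71, q* = 230.
Demand choke price: p = 301; supply starts at p = 25.
CS = ½(301 − 71)(230) = 26450; PS = ½(71 − 25)(230) = 5290.

Total surplus = 31740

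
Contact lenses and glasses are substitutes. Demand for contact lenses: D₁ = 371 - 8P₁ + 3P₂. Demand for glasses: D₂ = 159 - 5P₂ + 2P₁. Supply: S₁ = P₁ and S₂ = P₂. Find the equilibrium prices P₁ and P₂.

P₁ = 56.3125, P₂ = 2173/48

Market 1: 371 - 8P₁ + 3P₂ = P₁ → 9P₁ - 3P₂ = 371.
Market 2: 6P₂ - 2P₁ = 159.
Eliminating P₂: 6×(1) + 3×(2) gives 48P₁ = 2703, so P₁ = 56.3125.
Back-substitute into (2): P₂ = (159 + 2×56.3125) / 6 = 2173/48.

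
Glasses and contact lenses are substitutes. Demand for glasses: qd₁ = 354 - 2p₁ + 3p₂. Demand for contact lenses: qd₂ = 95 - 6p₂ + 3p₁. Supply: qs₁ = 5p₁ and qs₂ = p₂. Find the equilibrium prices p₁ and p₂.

p₁ = 69.075, p₂ = 43.175

Market 1: 354 - 2p₁ + 3p₂ = 5p₁ → 7p₁ - 3p₂ = 354.
Market 2: 7p₂ - 3p₁ = 95.
Eliminating p₂: 7×(1) + 3×(2) gives 40p₁ = 2763, so p₁ = 69.075.
Back-substitute into (2): p₂ = (95 + 3×69.075) / 7 = 43.175.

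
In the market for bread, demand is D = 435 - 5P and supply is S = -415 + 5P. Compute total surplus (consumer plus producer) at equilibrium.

Equilibrium: 435 - 5P = -415 + 5P gives P* = 85, Q* = 10.
Demand choke price: P = 87; supply starts at P = 83.
CS = ½(87 − 85)(10) = 10; PS = ½(85 − 83)(10) = 10.

Total surplus = 20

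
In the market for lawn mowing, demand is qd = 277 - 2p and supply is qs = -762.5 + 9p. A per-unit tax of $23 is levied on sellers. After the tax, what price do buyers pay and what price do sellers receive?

Buyers pay 2493/22, sellers receive 1987/22

Pre-tax equilibrium: p* = 94.5, q* = 88.
Tax on sellers shifts supply to qs = -762.5 + 9(p − 23) = -969.5 + 9p.
277 - 2p = -969.5 + 9p gives buyer price pb = 2493/22; sellers receive ps = 2493/22 − 23 = 1987/22.
New quantity: q = 277 − 2(2493/22) = 554/11.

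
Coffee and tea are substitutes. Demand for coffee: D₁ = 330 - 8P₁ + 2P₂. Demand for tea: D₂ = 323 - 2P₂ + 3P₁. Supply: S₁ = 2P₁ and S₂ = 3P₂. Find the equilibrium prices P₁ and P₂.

P₁ = 574/11, P₂ = 1055/11

Market 1: 330 - 8P₁ + 2P₂ = 2P₁ → 10P₁ - 2P₂ = 330.
Market 2: 5P₂ - 3P₁ = 323.
Eliminating P₂: 5×(1) + 2×(2) gives 44P₁ = 2296, so P₁ = 574/11.
Back-substitute into (2): P₂ = (323 + 3×574/11) / 5 = 1055/11.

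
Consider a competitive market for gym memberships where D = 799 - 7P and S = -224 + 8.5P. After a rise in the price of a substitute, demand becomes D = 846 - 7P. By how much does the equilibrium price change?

Original equilibrium: P* = 66, Q* = 337.
New equilibrium: 846 - 7P = -224 + 8.5P, so 1070 = 15.5P and P' = 2140/31; Q' = 846 − 7(2140/31) = 11246/31.
Change in price: 2140/31 − 66 = 94/31.

ΔP = 94/31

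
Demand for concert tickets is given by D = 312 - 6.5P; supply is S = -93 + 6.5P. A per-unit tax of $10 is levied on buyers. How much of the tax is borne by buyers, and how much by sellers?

Pre-tax equilibrium: P* = 405/13, Q* = 109.5.
Tax on buyers shifts demand to D = 312 − 6.5(P + 10) = 247 - 6.5P.
247 - 6.5P = -93 + 6.5P gives seller price Ps = 340/13; buyers pay Pb = 340/13 + 10 = 470/13.
New quantity: Q = 312 − 6.5(470/13) = 77.
Buyer burden = 470/13 − 405/13 = 5; seller burden = 405/13 − 340/13 = 5.

Buyers bear $5, sellers bear $5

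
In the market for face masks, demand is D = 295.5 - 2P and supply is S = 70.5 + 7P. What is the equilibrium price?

P* = 25

Set D = S: 295.5 - 2P = 70.5 + 7P.
225 = 9P, so P* = 25.
Q* = 295.5 − 2(25) = 245.5.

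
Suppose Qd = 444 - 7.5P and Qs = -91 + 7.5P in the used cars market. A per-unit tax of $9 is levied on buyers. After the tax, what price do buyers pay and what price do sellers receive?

Pre-tax equilibrium: P* = 107/3, Q* = 176.5.
Tax on buyers shifts demand to Qd = 444 − 7.5(P + 9) = 376.5 - 7.5P.
376.5 - 7.5P = -91 + 7.5P gives seller price Ps = 187/6; buyers pay Pb = 187/6 + 9 = 241/6.
New quantity: Q = 444 − 7.5(241/6) = 142.75.

Buyers pay 241/6, sellers receive 187/6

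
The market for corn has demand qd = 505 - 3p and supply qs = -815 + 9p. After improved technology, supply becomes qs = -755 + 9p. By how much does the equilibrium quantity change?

Δq = 15

Original equilibrium: p* = 110, q* = 175.
New equilibrium: 505 - 3p = -755 + 9p, so 1260 = 12p and p' = 105; q' = 505 − 3(105) = 190.
Change in quantity: 190 − 175 = 15.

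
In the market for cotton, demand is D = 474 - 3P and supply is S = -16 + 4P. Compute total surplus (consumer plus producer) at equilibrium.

Total surplus = 20328

Equilibrium: 474 - 3P = -16 + 4P gives P* = 70, Q* = 264.
Demand choke price: P = 158; supply starts at P = 4.
CS = ½(158 − 70)(264) = 11616; PS = ½(70 − 4)(264) = 8712.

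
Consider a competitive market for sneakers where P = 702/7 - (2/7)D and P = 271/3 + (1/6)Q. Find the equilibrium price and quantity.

P* = 94, Q* = 22

Set the two price expressions equal: 702/7 - (2/7)Q = 271/3 + (1/6)Q.
209/21 = (19/42)Q, so Q* = 22.
P* = 702/7 − (2/7)(22) = 94.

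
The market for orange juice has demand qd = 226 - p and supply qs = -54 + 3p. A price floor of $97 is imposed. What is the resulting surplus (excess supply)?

Equilibrium price would be p* = 70, so the floor at 97 binds.
At p = 97: qd = 129, qs = 237.
Surplus = 237 − 129 = 108.

Surplus = 108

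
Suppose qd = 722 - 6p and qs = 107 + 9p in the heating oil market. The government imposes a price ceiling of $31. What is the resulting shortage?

Shortage = 150

Equilibrium price would be p* = 41, so the ceiling at 31 binds.
At p = 31: qd = 722 − 6(31) = 536, qs = 107 + 9(31) = 386.
Shortage = 536 − 386 = 150.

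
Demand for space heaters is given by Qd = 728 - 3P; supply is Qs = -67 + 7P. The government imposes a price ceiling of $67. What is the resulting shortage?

Shortage = 125

Equilibrium price would be P* = 79.5, so the ceiling at 67 binds.
At P = 67: Qd = 728 − 3(67) = 527, Qs = -67 + 7(67) = 402.
Shortage = 527 − 402 = 125.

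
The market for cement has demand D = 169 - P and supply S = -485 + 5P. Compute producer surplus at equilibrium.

Producer surplus = 360

Equilibrium: 169 - P = -485 + 5P gives P* = 109, Q* = 60.
Supply starts at P = 97 (where S = 0).
PS = ½(109 − 97)(60) = 360.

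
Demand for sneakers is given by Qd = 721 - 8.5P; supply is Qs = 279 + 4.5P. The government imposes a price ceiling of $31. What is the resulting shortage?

Shortage = 39

Equilibrium price would be P* = 34, so the ceiling at 31 binds.
At P = 31: Qd = 721 − 8.5(31) = 457.5, Qs = 279 + 4.5(31) = 418.5.
Shortage = 457.5 − 418.5 = 39.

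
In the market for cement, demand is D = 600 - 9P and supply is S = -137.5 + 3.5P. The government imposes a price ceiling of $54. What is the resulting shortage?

Equilibrium price would be P* = 59, so the ceiling at 54 binds.
At P = 54: D = 600 − 9(54) = 114, S = -137.5 + 3.5(54) = 51.5.
Shortage = 114 − 51.5 = 62.5.

Shortage = 62.5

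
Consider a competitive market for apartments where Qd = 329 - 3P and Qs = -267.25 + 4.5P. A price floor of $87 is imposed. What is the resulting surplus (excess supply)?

Equilibrium price would be P* = 79.5, so the floor at 87 binds.
At P = 87: Qd = 68, Qs = 124.25.
Surplus = 124.25 − 68 = 56.25.

Surplus = 56.25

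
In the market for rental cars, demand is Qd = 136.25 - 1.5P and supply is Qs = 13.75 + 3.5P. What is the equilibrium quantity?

Set Qd = Qs: 136.25 - 1.5P = 13.75 + 3.5P.
122.5 = 5P, so P* = 24.5.
Q* = 136.25 − 1.5(24.5) = 99.5.

Q* = 99.5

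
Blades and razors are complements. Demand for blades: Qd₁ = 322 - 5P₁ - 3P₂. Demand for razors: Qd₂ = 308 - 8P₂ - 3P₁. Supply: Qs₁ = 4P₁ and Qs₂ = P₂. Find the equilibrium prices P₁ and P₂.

P₁ = 329/12, P₂ = 301/12

Market 1: 322 - 5P₁ - 3P₂ = 4P₁ → 9P₁ + 3P₂ = 322.
Market 2: 9P₂ + 3P₁ = 308.
Eliminating P₂: 9×(1) − 3×(2) gives 72P₁ = 1974, so P₁ = 329/12.
Back-substitute into (2): P₂ = (308 − 3×329/12) / 9 = 301/12.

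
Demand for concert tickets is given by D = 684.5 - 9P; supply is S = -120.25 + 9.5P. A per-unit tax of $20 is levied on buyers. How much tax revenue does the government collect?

Pre-tax equilibrium: P* = 43.5, Q* = 293.
Tax on buyers shifts demand to D = 684.5 − 9(P + 20) = 504.5 - 9P.
504.5 - 9P = -120.25 + 9.5P gives seller price Ps = 2499/74; buyers pay Pb = 2499/74 + 20 = 3979/74.
New quantity: Q = 684.5 − 9(3979/74) = 7421/37.
Revenue = 20 × 7421/37 = 148420/37.

Tax revenue = 148420/37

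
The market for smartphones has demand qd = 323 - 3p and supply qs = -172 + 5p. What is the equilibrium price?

Set qd = qs: 323 - 3p = -172 + 5p.
495 = 8p, so p* = 61.875.
q* = 323 − 3(61.875) = 137.375.

p* = 61.875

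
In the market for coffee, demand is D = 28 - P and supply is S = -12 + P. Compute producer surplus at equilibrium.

Producer surplus = 32

Equilibrium: 28 - P = -12 + P gives P* = 20, Q* = 8.
Supply starts at P = 12 (where S = 0).
PS = ½(20 − 12)(8) = 32.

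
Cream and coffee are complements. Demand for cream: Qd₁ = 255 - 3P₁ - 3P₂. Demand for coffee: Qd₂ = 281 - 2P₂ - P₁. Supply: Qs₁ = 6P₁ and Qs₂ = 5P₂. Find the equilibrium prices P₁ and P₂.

P₁ = 15.7, P₂ = 37.9

Market 1: 255 - 3P₁ - 3P₂ = 6P₁ → 9P₁ + 3P₂ = 255.
Market 2: 7P₂ + P₁ = 281.
Eliminating P₂: 7×(1) − 3×(2) gives 60P₁ = 942, so P₁ = 15.7.
Back-substitute into (2): P₂ = (281 − 1×15.7) / 7 = 37.9.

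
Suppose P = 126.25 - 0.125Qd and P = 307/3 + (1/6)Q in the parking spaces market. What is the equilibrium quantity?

Q* = 82

Set the two price expressions equal: 126.25 - 0.125Q = 307/3 + (1/6)Q.
287/12 = (7/24)Q, so Q* = 82.
P* = 126.25 − (0.125)(82) = 116.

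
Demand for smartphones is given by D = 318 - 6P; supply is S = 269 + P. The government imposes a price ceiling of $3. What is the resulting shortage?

Equilibrium price would be P* = 7, so the ceiling at 3 binds.
At P = 3: D = 318 − 6(3) = 300, S = 269 + 1(3) = 272.
Shortage = 300 − 272 = 28.

Shortage = 28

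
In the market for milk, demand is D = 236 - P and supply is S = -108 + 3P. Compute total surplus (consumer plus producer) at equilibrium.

Equilibrium: 236 - P = -108 + 3P gives P* = 86, Q* = 150.
Demand choke price: P = 236; supply starts at P = 36.
CS = ½(236 − 86)(150) = 11250; PS = ½(86 − 36)(150) = 3750.

Total surplus = 15000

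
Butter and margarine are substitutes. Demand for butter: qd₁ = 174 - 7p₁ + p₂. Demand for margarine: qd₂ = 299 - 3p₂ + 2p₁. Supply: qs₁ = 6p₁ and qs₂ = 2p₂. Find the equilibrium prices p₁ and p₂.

Market 1: 174 - 7p₁ + p₂ = 6p₁ → 13p₁ - p₂ = 174.
Market 2: 5p₂ - 2p₁ = 299.
Eliminating p₂: 5×(1) + 1×(2) gives 63p₁ = 1169, so p₁ = 167/9.
Back-substitute into (2): p₂ = (299 + 2×167/9) / 5 = 605/9.

p₁ = 167/9, p₂ = 605/9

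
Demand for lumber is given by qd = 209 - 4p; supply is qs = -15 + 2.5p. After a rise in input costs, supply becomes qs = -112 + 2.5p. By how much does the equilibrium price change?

Δp = 194/13

Original equilibrium: p* = 448/13, q* = 925/13.
New equilibrium: 209 - 4p = -112 + 2.5p, so 321 = 6.5p and p' = 642/13; q' = 209 − 4(642/13) = 149/13.
Change in price: 642/13 − 448/13 = 194/13.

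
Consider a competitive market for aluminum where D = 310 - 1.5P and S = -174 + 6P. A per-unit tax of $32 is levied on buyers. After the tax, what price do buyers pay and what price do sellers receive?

Pre-tax equilibrium: P* = 968/15, Q* = 213.2.
Tax on buyers shifts demand to D = 310 − 1.5(P + 32) = 262 - 1.5P.
262 - 1.5P = -174 + 6P gives seller price Ps = 872/15; buyers pay Pb = 872/15 + 32 = 1352/15.
New quantity: Q = 310 − 1.5(1352/15) = 174.8.

Buyers pay 1352/15, sellers receive 872/15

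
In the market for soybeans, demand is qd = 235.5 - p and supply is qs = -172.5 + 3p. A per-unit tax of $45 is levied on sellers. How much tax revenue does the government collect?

Tax revenue = 4488.75

Pre-tax equilibrium: p* = 102, q* = 133.5.
Tax on sellers shifts supply to qs = -172.5 + 3(p − 45) = -307.5 + 3p.
235.5 - p = -307.5 + 3p gives buyer price pb = 135.75; sellers receive ps = 135.75 − 45 = 90.75.
New quantity: q = 235.5 − 1(135.75) = 99.75.
Revenue = 45 × 99.75 = 4488.75.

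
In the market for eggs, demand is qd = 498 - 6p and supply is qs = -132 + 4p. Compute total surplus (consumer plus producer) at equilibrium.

Total surplus = 3000

Equilibrium: 498 - 6p = -132 + 4p gives p* = 63, q* = 120.
Demand choke price: p = 83; supply starts at p = 33.
CS = ½(83 − 63)(120) = 1200; PS = ½(63 − 33)(120) = 1800.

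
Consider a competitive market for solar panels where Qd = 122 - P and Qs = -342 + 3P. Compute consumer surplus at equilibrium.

Equilibrium: 122 - P = -342 + 3P gives P* = 116, Q* = 6.
Demand choke price (Qd = 0): P = 122.
CS = ½(122 − 116)(6) = 18.

Consumer surplus = 18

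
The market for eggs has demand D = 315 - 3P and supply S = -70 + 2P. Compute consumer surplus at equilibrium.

Equilibrium: 315 - 3P = -70 + 2P gives P* = 77, Q* = 84.
Demand choke price (D = 0): P = 105.
CS = ½(105 − 77)(84) = 1176.

Consumer surplus = 1176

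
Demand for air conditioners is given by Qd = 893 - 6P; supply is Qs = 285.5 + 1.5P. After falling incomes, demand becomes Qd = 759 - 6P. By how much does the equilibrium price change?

ΔP = -268/15

Original equilibrium: P* = 81, Q* = 407.
New equilibrium: 759 - 6P = 285.5 + 1.5P, so 473.5 = 7.5P and P' = 947/15; Q' = 759 − 6(947/15) = 380.2.
Change in price: 947/15 − 81 = -268/15.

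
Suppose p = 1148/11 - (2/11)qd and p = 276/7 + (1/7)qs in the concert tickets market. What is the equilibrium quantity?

q* = 200

Set the two price expressions equal: 1148/11 - (2/11)q = 276/7 + (1/7)q.
5000/77 = (25/77)q, so q* = 200.
p* = 1148/11 − (2/11)(200) = 68.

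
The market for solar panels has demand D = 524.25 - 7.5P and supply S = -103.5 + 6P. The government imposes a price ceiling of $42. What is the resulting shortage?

Shortage = 60.75

Equilibrium price would be P* = 46.5, so the ceiling at 42 binds.
At P = 42: D = 524.25 − 7.5(42) = 209.25, S = -103.5 + 6(42) = 148.5.
Shortage = 209.25 − 148.5 = 60.75.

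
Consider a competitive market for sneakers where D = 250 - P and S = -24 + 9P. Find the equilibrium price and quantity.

Set D = S: 250 - P = -24 + 9P.
274 = 10P, so P* = 27.4.
Q* = 250 − 1(27.4) = 222.6.

P* = 27.4, Q* = 222.6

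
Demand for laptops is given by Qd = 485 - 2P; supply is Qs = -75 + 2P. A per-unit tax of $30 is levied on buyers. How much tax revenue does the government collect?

Pre-tax equilibrium: P* = 140, Q* = 205.
Tax on buyers shifts demand to Qd = 485 − 2(P + 30) = 425 - 2P.
425 - 2P = -75 + 2P gives seller price Ps = 125; buyers pay Pb = 125 + 30 = 155.
New quantity: Q = 485 − 2(155) = 175.
Revenue = 30 × 175 = 5250.

Tax revenue = 5250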